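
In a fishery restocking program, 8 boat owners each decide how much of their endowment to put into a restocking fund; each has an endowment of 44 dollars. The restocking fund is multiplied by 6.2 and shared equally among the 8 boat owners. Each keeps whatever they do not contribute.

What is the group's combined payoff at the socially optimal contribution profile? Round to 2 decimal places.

Each contributed unit returns 6.200 to the group as a whole (0.7750 to each of 8 players), which exceeds 1, so the social optimum is full contribution: group total = 6.200 × 352 = 2182.40.

2182.40 dollars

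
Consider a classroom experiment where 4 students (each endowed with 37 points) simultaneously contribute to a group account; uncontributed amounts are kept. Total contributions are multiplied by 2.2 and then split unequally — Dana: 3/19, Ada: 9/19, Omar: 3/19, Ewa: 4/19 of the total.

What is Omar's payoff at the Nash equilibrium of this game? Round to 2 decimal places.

Each unit j contributes comes back to j as 2.2 × (j's share), so j prefers to contribute only if that share exceeds 1/2.2 = 0.4545; otherwise keeping the unit dominates.
Ada alone (share 9/19) is above the threshold, contributing 37; the remaining 3 contribute 0. Total contributed: 37.
Omar keeps 37 and receives 2.2 × 37 × 3/19 = 12.85 from the group account, for a payoff of 49.85.

49.85 points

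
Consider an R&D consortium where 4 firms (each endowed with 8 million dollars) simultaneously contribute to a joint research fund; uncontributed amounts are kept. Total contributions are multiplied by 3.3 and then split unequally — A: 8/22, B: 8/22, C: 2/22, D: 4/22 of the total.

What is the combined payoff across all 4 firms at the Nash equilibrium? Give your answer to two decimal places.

Player j's private return per contributed unit is 3.3 × (j's share). Contributing is weakly dominant for j when that share is at least 1/3.3 = 0.3030, and contributing 0 is dominant otherwise.
The shares above 0.3030 belong to A and B, contributing 8 each; the remaining 2 contribute 0. Total contributed: 16.
The joint research fund pays out 3.3 × 16 = 52.80 in total (split across the unequal shares, but the aggregate is all that matters for the group sum).
The 2 free-riders keep 8 each, adding 16. Group total = 16 + 52.80 = 68.80.

68.80 million dollars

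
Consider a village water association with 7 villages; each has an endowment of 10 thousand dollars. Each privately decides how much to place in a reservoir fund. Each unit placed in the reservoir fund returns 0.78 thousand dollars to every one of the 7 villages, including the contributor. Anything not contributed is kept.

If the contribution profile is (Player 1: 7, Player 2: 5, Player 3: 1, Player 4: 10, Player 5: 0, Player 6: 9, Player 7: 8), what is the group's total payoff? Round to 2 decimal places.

248.40 thousand dollars

Total contributed: 7 + 5 + 1 + 10 + 0 + 9 + 8 = 40; total kept: 7 × 10 − 40 = 30.
The reservoir fund pays out 0.78 × 7 × 40 = 218.40 in aggregate.
Group total = 30 + 218.40 = 248.40.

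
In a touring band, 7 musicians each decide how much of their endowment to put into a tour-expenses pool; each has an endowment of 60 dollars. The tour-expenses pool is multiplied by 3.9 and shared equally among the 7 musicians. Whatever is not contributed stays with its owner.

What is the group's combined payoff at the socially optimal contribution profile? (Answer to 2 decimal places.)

Each contributed unit returns 3.900 to the group as a whole (0.5571 to each of 7 players), which exceeds 1, so the social optimum is full contribution: group total = 3.900 × 420 = 1638.00.

1638.00 dollars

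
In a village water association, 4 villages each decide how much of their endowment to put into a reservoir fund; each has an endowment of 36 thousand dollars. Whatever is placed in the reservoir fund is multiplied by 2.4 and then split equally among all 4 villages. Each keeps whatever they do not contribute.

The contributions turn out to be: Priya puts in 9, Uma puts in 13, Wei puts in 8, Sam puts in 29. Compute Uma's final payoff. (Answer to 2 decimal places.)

Total contributed: 9 + 13 + 8 + 29 = 59.
Each receives 2.4 × 59 / 4 = 35.40 from the reservoir fund.
Uma keeps 36 − 13 = 23, so Uma's payoff is 23 + 35.40 = 58.40.

58.40 thousand dollars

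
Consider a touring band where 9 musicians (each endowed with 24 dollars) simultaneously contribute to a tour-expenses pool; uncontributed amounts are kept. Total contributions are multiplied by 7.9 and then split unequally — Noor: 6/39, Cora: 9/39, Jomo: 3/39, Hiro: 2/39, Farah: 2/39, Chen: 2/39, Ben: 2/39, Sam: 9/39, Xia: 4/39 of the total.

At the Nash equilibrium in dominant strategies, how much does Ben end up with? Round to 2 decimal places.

53.17 dollars

A player with share s gets back 7.9·s per unit contributed, so full contribution is dominant for anyone with s > 1/7.9 = 0.1266 and zero contribution is dominant for anyone below.
Noor, Cora and Sam are above the threshold, contributing 24 each; the remaining 6 contribute 0. Total contributed: 72.
Ben keeps 24 and receives 7.9 × 72 × 2/39 = 29.17 from the tour-expenses pool, for a payoff of 53.17.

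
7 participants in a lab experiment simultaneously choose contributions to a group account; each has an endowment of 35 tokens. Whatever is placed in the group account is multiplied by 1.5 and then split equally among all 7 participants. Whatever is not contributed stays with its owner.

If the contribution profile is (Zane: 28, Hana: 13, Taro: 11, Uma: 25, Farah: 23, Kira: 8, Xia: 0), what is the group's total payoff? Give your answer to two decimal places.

299.00 tokens

Total contributed: 28 + 13 + 11 + 25 + 23 + 8 + 0 = 108; total kept: 7 × 35 − 108 = 137.
The group account pays out 1.5 × 108 = 162.00 in aggregate.
Group total = 137 + 162.00 = 299.00.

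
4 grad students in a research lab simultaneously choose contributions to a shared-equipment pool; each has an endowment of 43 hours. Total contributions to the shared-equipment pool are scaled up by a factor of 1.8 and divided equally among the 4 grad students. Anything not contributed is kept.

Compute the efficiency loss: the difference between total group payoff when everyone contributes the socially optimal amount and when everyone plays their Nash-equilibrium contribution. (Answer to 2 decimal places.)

Each contributed unit returns 1.8/4 = 0.4500 to its contributor — below 1 — so contributing 0 is dominant for every player. At the Nash equilibrium everyone keeps their 43, and the group total is 4 × 43 = 172.
Each contributed unit returns 1.800 to the group as a whole (0.4500 to each of 4 players), which exceeds 1, so the social optimum is full contribution: group total = 1.800 × 172 = 309.60.
Efficiency loss = 309.60 − 172 = 137.60.

137.60 hours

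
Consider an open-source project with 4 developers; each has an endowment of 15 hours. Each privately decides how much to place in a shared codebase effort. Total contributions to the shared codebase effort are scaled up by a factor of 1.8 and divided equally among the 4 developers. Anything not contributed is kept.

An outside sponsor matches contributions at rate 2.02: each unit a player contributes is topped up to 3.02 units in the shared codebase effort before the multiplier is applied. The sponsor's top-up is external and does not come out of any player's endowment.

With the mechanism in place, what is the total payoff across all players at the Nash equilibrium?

The effective private return per unit is now 1.8 × 3.02 / 4 = 1.3590 > 1, so every player's dominant strategy flips to full contribution.
At the Nash equilibrium everyone contributes 15. Group total payoff = 1.8 × 3.02 × 60 = 326.16.

326.16 hours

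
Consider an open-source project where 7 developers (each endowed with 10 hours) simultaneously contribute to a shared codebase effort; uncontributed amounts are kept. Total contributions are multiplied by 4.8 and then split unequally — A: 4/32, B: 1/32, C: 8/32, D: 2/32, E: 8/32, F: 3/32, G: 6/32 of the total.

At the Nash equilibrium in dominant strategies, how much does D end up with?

16.00 hours

A player with share s gets back 4.8·s per unit contributed, so full contribution is dominant for anyone with s > 1/4.8 = 0.2083 and zero contribution is dominant for anyone below.
C and E clear that bar, contributing 10 each; the remaining 5 contribute 0. Total contributed: 20.
D keeps 10 and receives 4.8 × 20 × 2/32 = 6.00 from the shared codebase effort, for a payoff of 16.00.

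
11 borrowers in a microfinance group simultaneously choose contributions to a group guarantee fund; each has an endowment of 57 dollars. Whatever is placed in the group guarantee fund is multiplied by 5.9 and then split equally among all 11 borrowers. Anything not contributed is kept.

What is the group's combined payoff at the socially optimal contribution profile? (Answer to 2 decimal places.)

3699.30 dollars

Each contributed unit returns 5.900 to the group as a whole (0.5364 to each of 11 players), which exceeds 1, so the social optimum is full contribution: group total = 5.900 × 627 = 3699.30.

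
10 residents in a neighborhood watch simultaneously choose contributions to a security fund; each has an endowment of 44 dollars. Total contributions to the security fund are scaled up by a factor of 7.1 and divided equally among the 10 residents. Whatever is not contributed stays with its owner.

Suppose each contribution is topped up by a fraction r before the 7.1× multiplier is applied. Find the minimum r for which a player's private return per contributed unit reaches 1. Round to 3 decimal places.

0.408

With matching at rate r, one contributed unit becomes (1 + r) in the security fund and returns 7.1 × (1 + r) / 10 to the contributor.
Setting this equal to 1: 1 + r = 10/7.1 = 1.4085.
So the minimum matching rate is r = 1.4085 − 1 = 0.408.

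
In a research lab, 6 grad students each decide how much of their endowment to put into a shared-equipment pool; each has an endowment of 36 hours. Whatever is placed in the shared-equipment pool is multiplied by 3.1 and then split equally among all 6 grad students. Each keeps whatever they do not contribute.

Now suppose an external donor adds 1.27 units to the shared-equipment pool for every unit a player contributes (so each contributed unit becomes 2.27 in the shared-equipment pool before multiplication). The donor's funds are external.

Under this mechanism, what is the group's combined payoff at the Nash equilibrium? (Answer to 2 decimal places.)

1519.99 hours

The effective private return per unit is now 3.1 × 2.27 / 6 = 1.1728 > 1, so every player's dominant strategy flips to full contribution.
At the Nash equilibrium everyone contributes 36. Group total payoff = 3.1 × 2.27 × 216 = 1519.99.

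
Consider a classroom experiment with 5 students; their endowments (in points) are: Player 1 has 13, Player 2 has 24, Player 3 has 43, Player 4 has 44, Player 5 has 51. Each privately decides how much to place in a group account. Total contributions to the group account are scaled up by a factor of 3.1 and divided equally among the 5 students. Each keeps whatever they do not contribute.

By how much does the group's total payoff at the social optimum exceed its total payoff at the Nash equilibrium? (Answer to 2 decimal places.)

The private return per contributed unit is 3.1/5 = 0.6200 < 1 for every player regardless of endowment, so the Nash equilibrium is zero contribution and the group total is Σ E_j = 13 + 24 + 43 + 44 + 51 = 175.
Each contributed unit returns 3.100 to the group, so the social optimum is full contribution by everyone: group total = 3.100 × 175 = 542.50.
Efficiency loss = (3.100 − 1) × 175 = 367.50.

367.50 points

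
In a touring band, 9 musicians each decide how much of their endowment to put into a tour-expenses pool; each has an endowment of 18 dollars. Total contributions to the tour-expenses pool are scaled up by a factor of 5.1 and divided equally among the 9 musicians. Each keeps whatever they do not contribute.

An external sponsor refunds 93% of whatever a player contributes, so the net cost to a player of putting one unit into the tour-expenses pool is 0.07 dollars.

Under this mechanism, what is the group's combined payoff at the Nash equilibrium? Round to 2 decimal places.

976.86 dollars

Under the mechanism each unit contributed yields (5.1/9) / 0.07 = 8.0952 back to its contributor per unit of net cost, which exceeds 1, making full contribution the dominant choice for everyone.
At the Nash equilibrium everyone contributes 18. Group total payoff = 9 × (18 × 0.93 + 5.1 × 18) = 976.86.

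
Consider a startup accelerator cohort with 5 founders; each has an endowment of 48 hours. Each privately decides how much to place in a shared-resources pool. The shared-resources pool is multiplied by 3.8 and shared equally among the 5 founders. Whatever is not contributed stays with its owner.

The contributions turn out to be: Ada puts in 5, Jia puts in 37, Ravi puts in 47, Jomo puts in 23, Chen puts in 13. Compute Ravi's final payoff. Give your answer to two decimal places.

96.00 hours

Total contributed: 5 + 37 + 47 + 23 + 13 = 125.
Each receives 3.8 × 125 / 5 = 95.00 from the shared-resources pool.
Ravi keeps 48 − 47 = 1, so Ravi's payoff is 1 + 95.00 = 96.00.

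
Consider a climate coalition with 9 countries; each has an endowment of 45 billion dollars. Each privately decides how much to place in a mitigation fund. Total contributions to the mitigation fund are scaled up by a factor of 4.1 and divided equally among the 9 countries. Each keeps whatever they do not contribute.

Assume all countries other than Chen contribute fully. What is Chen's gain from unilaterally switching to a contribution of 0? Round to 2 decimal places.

Switching from a contribution of 45 to 0 lets Chen keep an extra 45 billion dollars, but lowers the mitigation fund by 45, which costs Chen their own share of that drop: 4.1/9 × 45 = 20.50.
Net gain = 45 − 20.50 = 24.50. The private return per contributed unit (0.4556) is below 1, so free-riding is indeed the best response regardless of what the others do.

24.50 billion dollars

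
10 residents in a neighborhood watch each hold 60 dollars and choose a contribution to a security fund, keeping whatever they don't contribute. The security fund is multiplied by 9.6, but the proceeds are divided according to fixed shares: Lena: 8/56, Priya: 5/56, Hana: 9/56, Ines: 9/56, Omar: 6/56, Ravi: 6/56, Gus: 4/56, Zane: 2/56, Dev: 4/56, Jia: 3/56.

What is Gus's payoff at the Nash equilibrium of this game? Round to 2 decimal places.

For player j, contributing a unit is worthwhile iff 9.6 × (j's share) ≥ 1, i.e. iff j's share is at least 0.1042.
Lena, Hana, Ines, Omar and Ravi clear that bar, contributing 60 each; the remaining 5 contribute 0. Total contributed: 300.
Gus keeps 60 and receives 9.6 × 300 × 4/56 = 205.71 from the security fund, for a payoff of 265.71.

265.71 dollars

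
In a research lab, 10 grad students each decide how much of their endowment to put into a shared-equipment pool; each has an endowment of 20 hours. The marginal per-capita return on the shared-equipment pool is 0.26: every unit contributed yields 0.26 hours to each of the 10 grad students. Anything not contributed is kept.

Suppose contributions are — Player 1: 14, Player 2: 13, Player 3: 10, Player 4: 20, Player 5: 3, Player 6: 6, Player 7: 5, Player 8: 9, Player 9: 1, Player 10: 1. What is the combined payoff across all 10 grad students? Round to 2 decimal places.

331.20 hours

Total contributed: 14 + 13 + 10 + 20 + 3 + 6 + 5 + 9 + 1 + 1 = 82; total kept: 10 × 20 − 82 = 118.
The shared-equipment pool pays out 0.26 × 10 × 82 = 213.20 in aggregate.
Group total = 118 + 213.20 = 331.20.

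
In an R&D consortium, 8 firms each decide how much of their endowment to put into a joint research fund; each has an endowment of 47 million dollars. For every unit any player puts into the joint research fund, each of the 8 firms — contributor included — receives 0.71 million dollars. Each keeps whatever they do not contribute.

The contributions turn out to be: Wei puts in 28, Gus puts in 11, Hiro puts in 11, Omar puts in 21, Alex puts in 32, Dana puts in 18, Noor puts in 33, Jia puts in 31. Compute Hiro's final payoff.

167.35 million dollars

Total contributed: 28 + 11 + 11 + 21 + 32 + 18 + 33 + 31 = 185.
Each receives 0.71 × 185 = 131.35 from the joint research fund.
Hiro keeps 47 − 11 = 36, so Hiro's payoff is 36 + 131.35 = 167.35.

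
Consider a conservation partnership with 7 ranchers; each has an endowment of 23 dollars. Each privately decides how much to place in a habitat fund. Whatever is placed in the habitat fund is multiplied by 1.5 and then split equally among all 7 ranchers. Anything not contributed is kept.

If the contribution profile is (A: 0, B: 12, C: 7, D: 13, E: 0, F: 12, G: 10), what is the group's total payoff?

Total contributed: 0 + 12 + 7 + 13 + 0 + 12 + 10 = 54; total kept: 7 × 23 − 54 = 107.
The habitat fund pays out 1.5 × 54 = 81.00 in aggregate.
Group total = 107 + 81.00 = 188.00.

188.00 dollars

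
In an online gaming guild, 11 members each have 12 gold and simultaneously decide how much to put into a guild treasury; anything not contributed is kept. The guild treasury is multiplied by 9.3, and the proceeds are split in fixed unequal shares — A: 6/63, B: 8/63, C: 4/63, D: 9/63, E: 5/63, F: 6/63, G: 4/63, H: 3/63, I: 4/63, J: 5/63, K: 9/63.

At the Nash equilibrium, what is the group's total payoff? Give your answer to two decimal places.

For player j, contributing a unit is worthwhile iff 9.3 × (j's share) ≥ 1, i.e. iff j's share is at least 0.1075.
The shares above 0.1075 belong to B, D and K, contributing 12 each; the remaining 8 contribute 0. Total contributed: 36.
The guild treasury pays out 9.3 × 36 = 334.80 in total (split across the unequal shares, but the aggregate is all that matters for the group sum).
The 8 free-riders keep 12 each, adding 96. Group total = 96 + 334.80 = 430.80.

430.80 gold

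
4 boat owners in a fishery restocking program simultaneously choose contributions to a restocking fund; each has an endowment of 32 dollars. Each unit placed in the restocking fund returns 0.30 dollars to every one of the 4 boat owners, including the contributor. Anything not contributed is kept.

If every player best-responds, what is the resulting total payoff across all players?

128.00 dollars

The private return per contributed unit is 0.30 < 1, so contributing 0 is dominant for every player. At the Nash equilibrium everyone keeps their 32, and the group total is 4 × 32 = 128.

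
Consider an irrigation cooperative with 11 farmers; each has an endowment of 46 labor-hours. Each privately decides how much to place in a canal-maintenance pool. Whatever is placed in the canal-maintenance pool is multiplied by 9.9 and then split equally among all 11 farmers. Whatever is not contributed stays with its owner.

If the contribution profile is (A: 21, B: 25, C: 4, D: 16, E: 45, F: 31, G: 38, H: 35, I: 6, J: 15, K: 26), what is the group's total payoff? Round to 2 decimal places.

2837.80 labor-hours

Total contributed: 21 + 25 + 4 + 16 + 45 + 31 + 38 + 35 + 6 + 15 + 26 = 262; total kept: 11 × 46 − 262 = 244.
The canal-maintenance pool pays out 9.9 × 262 = 2593.80 in aggregate.
Group total = 244 + 2593.80 = 2837.80.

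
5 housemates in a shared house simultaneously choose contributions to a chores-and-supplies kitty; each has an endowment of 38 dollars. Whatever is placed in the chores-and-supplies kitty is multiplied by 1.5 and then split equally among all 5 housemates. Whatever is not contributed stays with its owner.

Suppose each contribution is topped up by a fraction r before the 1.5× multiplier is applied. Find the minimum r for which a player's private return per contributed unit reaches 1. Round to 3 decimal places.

With matching at rate r, one contributed unit becomes (1 + r) in the chores-and-supplies kitty and returns 1.5 × (1 + r) / 5 to the contributor.
Setting this equal to 1: 1 + r = 5/1.5 = 3.3333.
So the minimum matching rate is r = 3.3333 − 1 = 2.333.

2.333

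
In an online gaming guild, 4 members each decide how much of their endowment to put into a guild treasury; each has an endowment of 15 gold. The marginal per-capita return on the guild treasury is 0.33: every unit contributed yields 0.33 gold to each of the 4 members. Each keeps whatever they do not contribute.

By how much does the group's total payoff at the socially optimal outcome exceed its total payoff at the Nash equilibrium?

19.20 gold

The private return per contributed unit is 0.33 < 1, so contributing 0 is dominant for every player. At the Nash equilibrium everyone keeps their 15, and the group total is 4 × 15 = 60.
Each contributed unit returns 1.320 to the group as a whole (0.33 to each of 4 players), which exceeds 1, so the social optimum is full contribution: group total = 1.320 × 60 = 79.20.
Efficiency loss = 79.20 − 60 = 19.20.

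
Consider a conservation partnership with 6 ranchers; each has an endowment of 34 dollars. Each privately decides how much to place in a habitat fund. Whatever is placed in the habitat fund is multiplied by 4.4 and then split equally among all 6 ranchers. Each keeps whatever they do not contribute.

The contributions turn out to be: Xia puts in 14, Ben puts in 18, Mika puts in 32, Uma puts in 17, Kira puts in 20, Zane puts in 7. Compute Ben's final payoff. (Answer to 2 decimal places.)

95.20 dollars

Total contributed: 14 + 18 + 32 + 17 + 20 + 7 = 108.
Each receives 4.4 × 108 / 6 = 79.20 from the habitat fund.
Ben keeps 34 − 18 = 16, so Ben's payoff is 16 + 79.20 = 95.20.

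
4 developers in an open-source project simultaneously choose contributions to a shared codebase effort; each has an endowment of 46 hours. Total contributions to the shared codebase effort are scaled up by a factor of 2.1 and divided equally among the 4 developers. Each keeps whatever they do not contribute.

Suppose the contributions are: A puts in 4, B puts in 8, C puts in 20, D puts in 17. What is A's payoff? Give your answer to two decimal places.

Total contributed: 4 + 8 + 20 + 17 = 49.
Each receives 2.1 × 49 / 4 = 25.73 from the shared codebase effort.
A keeps 46 − 4 = 42, so A's payoff is 42 + 25.73 = 67.73.

67.73 hours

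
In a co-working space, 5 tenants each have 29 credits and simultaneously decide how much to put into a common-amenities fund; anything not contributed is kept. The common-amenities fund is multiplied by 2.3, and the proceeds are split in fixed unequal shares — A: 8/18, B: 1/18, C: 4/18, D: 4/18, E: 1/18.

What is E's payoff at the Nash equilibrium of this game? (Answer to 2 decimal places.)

32.71 credits

A player with share s gets back 2.3·s per unit contributed, so full contribution is dominant for anyone with s > 1/2.3 = 0.4348 and zero contribution is dominant for anyone below.
A alone (share 8/18) is above the threshold, contributing 29; the remaining 4 contribute 0. Total contributed: 29.
E keeps 29 and receives 2.3 × 29 × 1/18 = 3.71 from the common-amenities fund, for a payoff of 32.71.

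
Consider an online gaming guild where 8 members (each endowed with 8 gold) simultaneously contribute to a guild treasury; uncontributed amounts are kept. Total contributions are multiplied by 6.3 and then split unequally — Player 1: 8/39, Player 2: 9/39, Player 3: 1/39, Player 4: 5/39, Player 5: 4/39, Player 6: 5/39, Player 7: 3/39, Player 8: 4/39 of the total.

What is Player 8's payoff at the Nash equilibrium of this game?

18.34 gold

A player with share s gets back 6.3·s per unit contributed, so full contribution is dominant for anyone with s > 1/6.3 = 0.1587 and zero contribution is dominant for anyone below.
The shares above 0.1587 belong to Player 1 and Player 2, contributing 8 each; the remaining 6 contribute 0. Total contributed: 16.
Player 8 keeps 8 and receives 6.3 × 16 × 4/39 = 10.34 from the guild treasury, for a payoff of 18.34.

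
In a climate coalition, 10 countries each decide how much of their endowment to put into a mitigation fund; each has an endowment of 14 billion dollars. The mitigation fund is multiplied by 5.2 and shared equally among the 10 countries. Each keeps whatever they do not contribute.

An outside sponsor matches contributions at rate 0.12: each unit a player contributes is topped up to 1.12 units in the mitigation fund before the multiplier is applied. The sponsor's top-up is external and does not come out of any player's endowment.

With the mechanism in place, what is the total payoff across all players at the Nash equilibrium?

The effective private return is 5.2 × 1.12 / 10 = 0.5824, which is still under 1, so the mechanism doesn't change anyone's dominant strategy: zero contribution.
At the Nash equilibrium no one contributes; group total payoff = 10 × 14 = 140.

140.00 billion dollars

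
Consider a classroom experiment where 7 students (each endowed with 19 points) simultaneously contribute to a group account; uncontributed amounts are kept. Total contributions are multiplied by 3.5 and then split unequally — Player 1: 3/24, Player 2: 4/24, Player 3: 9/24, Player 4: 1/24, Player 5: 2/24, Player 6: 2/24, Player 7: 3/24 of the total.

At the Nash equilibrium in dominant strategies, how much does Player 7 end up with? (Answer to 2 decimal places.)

Each unit j contributes comes back to j as 3.5 × (j's share), so j prefers to contribute only if that share exceeds 1/3.5 = 0.2857; otherwise keeping the unit dominates.
The only share above 0.2857 is Player 3's 9/24, contributing 19; the remaining 6 contribute 0. Total contributed: 19.
Player 7 keeps 19 and receives 3.5 × 19 × 3/24 = 8.31 from the group account, for a payoff of 27.31.

27.31 points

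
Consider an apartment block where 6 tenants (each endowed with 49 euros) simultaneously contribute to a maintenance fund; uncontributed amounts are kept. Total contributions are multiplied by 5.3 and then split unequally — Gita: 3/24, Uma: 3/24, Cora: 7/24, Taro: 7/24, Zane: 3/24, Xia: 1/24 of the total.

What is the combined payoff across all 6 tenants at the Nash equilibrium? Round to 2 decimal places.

Each unit j contributes comes back to j as 5.3 × (j's share), so j prefers to contribute only if that share exceeds 1/5.3 = 0.1887; otherwise keeping the unit dominates.
Cora and Taro clear that bar, contributing 49 each; the remaining 4 contribute 0. Total contributed: 98.
The maintenance fund pays out 5.3 × 98 = 519.40 in total (split across the unequal shares, but the aggregate is all that matters for the group sum).
The 4 free-riders keep 49 each, adding 196. Group total = 196 + 519.40 = 715.40.

715.40 euros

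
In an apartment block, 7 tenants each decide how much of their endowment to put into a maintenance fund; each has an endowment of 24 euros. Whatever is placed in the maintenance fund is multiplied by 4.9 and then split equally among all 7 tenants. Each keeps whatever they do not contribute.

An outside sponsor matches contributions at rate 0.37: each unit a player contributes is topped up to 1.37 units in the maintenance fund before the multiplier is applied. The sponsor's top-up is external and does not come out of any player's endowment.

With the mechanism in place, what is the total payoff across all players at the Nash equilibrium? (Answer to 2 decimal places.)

168.00 euros

With the mechanism, a contributed unit returns 4.9 × 1.37 / 7 = 0.9590 per unit of net cost — still below 1 — so contributing 0 remains dominant for every player.
At the Nash equilibrium no one contributes; group total payoff = 7 × 24 = 168.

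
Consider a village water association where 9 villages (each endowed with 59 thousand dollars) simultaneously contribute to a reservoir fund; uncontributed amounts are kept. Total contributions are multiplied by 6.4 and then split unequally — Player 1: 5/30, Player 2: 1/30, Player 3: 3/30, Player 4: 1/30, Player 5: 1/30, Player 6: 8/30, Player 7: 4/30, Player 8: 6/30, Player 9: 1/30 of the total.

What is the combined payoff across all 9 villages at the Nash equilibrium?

1486.80 thousand dollars

For player j, contributing a unit is worthwhile iff 6.4 × (j's share) ≥ 1, i.e. iff j's share is at least 0.1563.
Player 1, Player 6 and Player 8 clear that bar, contributing 59 each; the remaining 6 contribute 0. Total contributed: 177.
The reservoir fund pays out 6.4 × 177 = 1132.80 in total (split across the unequal shares, but the aggregate is all that matters for the group sum).
The 6 free-riders keep 59 each, adding 354. Group total = 354 + 1132.80 = 1486.80.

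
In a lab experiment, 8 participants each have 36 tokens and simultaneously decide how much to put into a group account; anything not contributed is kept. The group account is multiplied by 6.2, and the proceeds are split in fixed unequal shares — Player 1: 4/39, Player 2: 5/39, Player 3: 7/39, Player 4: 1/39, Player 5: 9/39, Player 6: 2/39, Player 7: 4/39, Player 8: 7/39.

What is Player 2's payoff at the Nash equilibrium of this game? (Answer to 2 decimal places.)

121.85 tokens

For player j, contributing a unit is worthwhile iff 6.2 × (j's share) ≥ 1, i.e. iff j's share is at least 0.1613.
Player 3, Player 5 and Player 8 are above the threshold, contributing 36 each; the remaining 5 contribute 0. Total contributed: 108.
Player 2 keeps 36 and receives 6.2 × 108 × 5/39 = 85.85 from the group account, for a payoff of 121.85.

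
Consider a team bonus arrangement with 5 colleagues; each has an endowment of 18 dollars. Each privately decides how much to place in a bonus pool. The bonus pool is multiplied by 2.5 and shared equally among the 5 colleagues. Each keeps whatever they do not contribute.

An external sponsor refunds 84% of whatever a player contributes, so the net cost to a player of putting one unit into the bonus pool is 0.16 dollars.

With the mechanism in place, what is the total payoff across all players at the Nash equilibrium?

300.60 dollars

The effective private return per unit is now (2.5/5) / 0.16 = 3.1250 > 1, so every player's dominant strategy flips to full contribution.
At the Nash equilibrium everyone contributes 18. Group total payoff = 5 × (18 × 0.84 + 2.5 × 18) = 300.60.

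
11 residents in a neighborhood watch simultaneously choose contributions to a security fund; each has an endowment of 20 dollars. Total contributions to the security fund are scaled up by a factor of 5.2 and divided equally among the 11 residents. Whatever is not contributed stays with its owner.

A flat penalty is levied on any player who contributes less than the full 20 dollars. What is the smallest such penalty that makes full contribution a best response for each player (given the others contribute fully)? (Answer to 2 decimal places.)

Given the others contribute fully, the best deviation is to contribute 0 (any partial contribution still incurs the fine and gives up units whose private return 0.4727 is below 1).
Deviating from 20 to 0 saves 20 dollars but forfeits the deviator's share of the drop in the security fund: 5.2/11 × 20 = 9.45.
So the deviation gain is 20 − 9.45 = 10.55, and the fine must be at least 10.55 dollars to wipe it out.

10.55 dollars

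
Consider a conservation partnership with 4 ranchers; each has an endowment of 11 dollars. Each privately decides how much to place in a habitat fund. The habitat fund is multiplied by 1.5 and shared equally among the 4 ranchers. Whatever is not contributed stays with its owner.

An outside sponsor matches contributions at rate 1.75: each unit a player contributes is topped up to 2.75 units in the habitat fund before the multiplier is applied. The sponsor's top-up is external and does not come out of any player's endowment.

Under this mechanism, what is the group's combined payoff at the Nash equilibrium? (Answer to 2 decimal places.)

With the mechanism, a contributed unit returns 1.5 × 2.75 / 4 = 1.0313 per unit of net cost to the contributor — now above 1 — so contributing fully is weakly dominant for every player.
At the Nash equilibrium everyone contributes 11. Group total payoff = 1.5 × 2.75 × 44 = 181.50.

181.50 dollars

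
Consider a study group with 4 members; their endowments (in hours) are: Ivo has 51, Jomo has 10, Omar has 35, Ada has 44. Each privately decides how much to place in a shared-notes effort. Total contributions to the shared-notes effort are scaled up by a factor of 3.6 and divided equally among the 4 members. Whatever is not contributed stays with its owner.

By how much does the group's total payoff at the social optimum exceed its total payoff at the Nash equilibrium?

364.00 hours

The private return per contributed unit is 3.6/4 = 0.9000 < 1 for every player regardless of endowment, so the Nash equilibrium is zero contribution and the group total is Σ E_j = 51 + 10 + 35 + 44 = 140.
Each contributed unit returns 3.600 to the group, so the social optimum is full contribution by everyone: group total = 3.600 × 140 = 504.00.
Efficiency loss = (3.600 − 1) × 140 = 364.00.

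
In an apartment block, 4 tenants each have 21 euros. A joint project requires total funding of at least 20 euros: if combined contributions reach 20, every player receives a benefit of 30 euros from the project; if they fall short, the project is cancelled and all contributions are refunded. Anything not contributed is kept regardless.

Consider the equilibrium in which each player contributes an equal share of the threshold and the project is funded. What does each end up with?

Equal share of the threshold: 20/4 = 5.
At this profile no one gains by cutting their contribution: any cut drops the total below 20, the project is cancelled, contributions are refunded, and the deviator ends with 21, which is less than 21 − 5 + 30 = 46. Contributing more than 5 just wastes the excess. So contributing exactly 5 is a best response.
Each player's payoff: 21 − 5 + 30 = 46.

46 euros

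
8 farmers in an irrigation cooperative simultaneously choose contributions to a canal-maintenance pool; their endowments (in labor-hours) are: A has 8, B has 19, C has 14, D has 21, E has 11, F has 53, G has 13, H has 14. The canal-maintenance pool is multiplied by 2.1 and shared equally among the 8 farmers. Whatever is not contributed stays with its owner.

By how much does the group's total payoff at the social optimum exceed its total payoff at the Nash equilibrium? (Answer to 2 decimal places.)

168.30 labor-hours

The private return per contributed unit is 2.1/8 = 0.2625 < 1 for every player regardless of endowment, so the Nash equilibrium is zero contribution and the group total is Σ E_j = 8 + 19 + 14 + 21 + 11 + 53 + 13 + 14 = 153.
Each contributed unit returns 2.100 to the group, so the social optimum is full contribution by everyone: group total = 2.100 × 153 = 321.30.
Efficiency loss = (2.100 − 1) × 153 = 168.30.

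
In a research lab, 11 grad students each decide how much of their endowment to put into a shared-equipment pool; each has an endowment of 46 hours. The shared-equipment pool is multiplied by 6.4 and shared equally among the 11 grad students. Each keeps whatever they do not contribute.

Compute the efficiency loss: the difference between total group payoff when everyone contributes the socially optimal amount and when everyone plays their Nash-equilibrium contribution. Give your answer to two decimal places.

2732.40 hours

Each contributed unit returns 6.4/11 = 0.5818 to its contributor — below 1 — so contributing 0 is dominant for every player. At the Nash equilibrium everyone keeps their 46, and the group total is 11 × 46 = 506.
Each contributed unit returns 6.400 to the group as a whole (0.5818 to each of 11 players), which exceeds 1, so the social optimum is full contribution: group total = 6.400 × 506 = 3238.40.
Efficiency loss = 3238.40 − 506 = 2732.40.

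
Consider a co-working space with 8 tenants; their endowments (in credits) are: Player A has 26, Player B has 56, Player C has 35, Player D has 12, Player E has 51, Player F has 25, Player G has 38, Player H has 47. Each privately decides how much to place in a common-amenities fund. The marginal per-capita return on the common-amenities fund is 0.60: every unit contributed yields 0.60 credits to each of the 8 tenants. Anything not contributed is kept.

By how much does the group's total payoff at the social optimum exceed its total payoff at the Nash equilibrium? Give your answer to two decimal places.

The private return per contributed unit is 0.60 < 1 for everyone, so the Nash equilibrium is zero contribution and the group total is Σ E_j = 26 + 56 + 35 + 12 + 51 + 25 + 38 + 47 = 290.
Each contributed unit returns 4.800 to the group, so the social optimum is full contribution by everyone: group total = 4.800 × 290 = 1392.00.
Efficiency loss = (4.800 − 1) × 290 = 1102.00.

1102.00 credits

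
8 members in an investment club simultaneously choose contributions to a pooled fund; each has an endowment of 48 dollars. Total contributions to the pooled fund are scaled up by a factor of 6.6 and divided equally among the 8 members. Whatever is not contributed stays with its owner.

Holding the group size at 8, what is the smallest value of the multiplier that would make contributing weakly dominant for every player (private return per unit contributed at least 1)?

A contributed unit returns (multiplier)/8 to its contributor.
This reaches 1 exactly when the multiplier is 8.

8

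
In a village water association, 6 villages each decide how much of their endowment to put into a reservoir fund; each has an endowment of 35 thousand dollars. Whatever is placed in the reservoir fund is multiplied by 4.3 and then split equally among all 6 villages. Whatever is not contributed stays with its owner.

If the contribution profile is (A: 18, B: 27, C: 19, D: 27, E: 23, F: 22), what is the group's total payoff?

Total contributed: 18 + 27 + 19 + 27 + 23 + 22 = 136; total kept: 6 × 35 − 136 = 74.
The reservoir fund pays out 4.3 × 136 = 584.80 in aggregate.
Group total = 74 + 584.80 = 658.80.

658.80 thousand dollars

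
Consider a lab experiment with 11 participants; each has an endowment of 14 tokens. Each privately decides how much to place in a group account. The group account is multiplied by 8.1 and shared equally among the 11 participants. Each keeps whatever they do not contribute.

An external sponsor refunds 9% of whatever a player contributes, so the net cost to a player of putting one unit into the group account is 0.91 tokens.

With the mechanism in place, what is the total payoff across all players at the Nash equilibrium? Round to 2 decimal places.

154.00 tokens

Even with the mechanism, each unit contributed returns only (8.1/11) / 0.91 = 0.8092 per unit of net cost, so contributing nothing is still dominant.
Everyone keeps their endowment and the group total is 11 × 14 = 154.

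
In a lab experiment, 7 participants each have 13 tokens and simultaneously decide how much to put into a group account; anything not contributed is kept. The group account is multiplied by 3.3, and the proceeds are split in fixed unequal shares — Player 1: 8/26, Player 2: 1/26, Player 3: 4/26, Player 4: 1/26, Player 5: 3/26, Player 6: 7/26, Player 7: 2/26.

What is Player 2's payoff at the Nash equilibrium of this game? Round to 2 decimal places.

14.65 tokens

Player j's private return per contributed unit is 3.3 × (j's share). Contributing is weakly dominant for j when that share is at least 1/3.3 = 0.3030, and contributing 0 is dominant otherwise.
Only Player 1 (8/26) clears that bar, contributing 13; the remaining 6 contribute 0. Total contributed: 13.
Player 2 keeps 13 and receives 3.3 × 13 × 1/26 = 1.65 from the group account, for a payoff of 14.65.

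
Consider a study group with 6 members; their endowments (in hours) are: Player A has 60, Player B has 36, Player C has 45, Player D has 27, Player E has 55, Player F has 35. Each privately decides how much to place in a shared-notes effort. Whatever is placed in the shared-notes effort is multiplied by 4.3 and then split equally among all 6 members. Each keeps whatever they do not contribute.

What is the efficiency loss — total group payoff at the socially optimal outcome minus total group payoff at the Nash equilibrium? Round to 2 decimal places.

The private return per contributed unit is 4.3/6 = 0.7167 < 1 for every player regardless of endowment, so the Nash equilibrium is zero contribution and the group total is Σ E_j = 60 + 36 + 45 + 27 + 55 + 35 = 258.
Each contributed unit returns 4.300 to the group, so the social optimum is full contribution by everyone: group total = 4.300 × 258 = 1109.40.
Efficiency loss = (4.300 − 1) × 258 = 851.40.

851.40 hours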